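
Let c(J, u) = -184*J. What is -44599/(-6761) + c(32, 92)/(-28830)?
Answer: 662798969/97459815 ≈ 6.8007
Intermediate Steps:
-44599/(-6761) + c(32, 92)/(-28830) = -44599/(-6761) - 184*32/(-28830) = -44599*(-1/6761) - 5888*(-1/28830) = 44599/6761 + 2944/14415 = 662798969/97459815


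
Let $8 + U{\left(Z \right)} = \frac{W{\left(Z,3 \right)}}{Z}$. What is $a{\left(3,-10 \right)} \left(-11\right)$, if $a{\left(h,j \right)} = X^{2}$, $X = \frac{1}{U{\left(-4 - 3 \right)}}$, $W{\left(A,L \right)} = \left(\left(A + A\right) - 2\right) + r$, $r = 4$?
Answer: $- \frac{49}{176} \approx -0.27841$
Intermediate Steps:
$W{\left(A,L \right)} = 2 + 2 A$ ($W{\left(A,L \right)} = \left(\left(A + A\right) - 2\right) + 4 = \left(2 A - 2\right) + 4 = \left(-2 + 2 A\right) + 4 = 2 + 2 A$)
$U{\left(Z \right)} = -8 + \frac{2 + 2 Z}{Z}$
$X = - \frac{7}{44}$ ($X = \frac{1}{-6 + \frac{2}{-4 - 3}} = \frac{1}{-6 + \frac{2}{-7}} = \frac{1}{-6 + 2 \left(- \frac{1}{7}\right)} = \frac{1}{-6 - \frac{2}{7}} = \frac{1}{- \frac{44}{7}} = - \frac{7}{44} \approx -0.15909$)
$a{\left(h,j \right)} = \frac{49}{1936}$ ($a{\left(h,j \right)} = \left(- \frac{7}{44}\right)^{2} = \frac{49}{1936}$)
$a{\left(3,-10 \right)} \left(-11\right) = \frac{49}{1936} \left(-11\right) = - \frac{49}{176}$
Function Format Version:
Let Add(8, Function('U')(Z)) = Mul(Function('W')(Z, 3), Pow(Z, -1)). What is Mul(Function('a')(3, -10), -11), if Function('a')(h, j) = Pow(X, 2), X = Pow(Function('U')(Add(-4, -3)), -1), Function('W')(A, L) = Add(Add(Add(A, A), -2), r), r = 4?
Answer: Rational(-49, 176) ≈ -0.27841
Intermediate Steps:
Function('W')(A, L) = Add(2, Mul(2, A)) (Function('W')(A, L) = Add(Add(Add(A, A), -2), 4) = Add(Add(Mul(2, A), -2), 4) = Add(Add(-2, Mul(2, A)), 4) = Add(2, Mul(2, A)))
Function('U')(Z) = Add(-8, Mul(Pow(Z, -1), Add(2, Mul(2, Z)))) (Function('U')(Z) = Add(-8, Mul(Add(2, Mul(2, Z)), Pow(Z, -1))) = Add(-8, Mul(Pow(Z, -1), Add(2, Mul(2, Z)))))
X = Rational(-7, 44) (X = Pow(Add(-6, Mul(2, Pow(Add(-4, -3), -1))), -1) = Pow(Add(-6, Mul(2, Pow(-7, -1))), -1) = Pow(Add(-6, Mul(2, Rational(-1, 7))), -1) = Pow(Add(-6, Rational(-2, 7)), -1) = Pow(Rational(-44, 7), -1) = Rational(-7, 44) ≈ -0.15909)
Function('a')(h, j) = Rational(49, 1936) (Function('a')(h, j) = Pow(Rational(-7, 44), 2) = Rational(49, 1936))
Mul(Function('a')(3, -10), -11) = Mul(Rational(49, 1936), -11) = Rational(-49, 176)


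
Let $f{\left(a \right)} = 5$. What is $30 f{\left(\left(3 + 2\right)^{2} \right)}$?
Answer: $150$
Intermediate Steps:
$30 f{\left(\left(3 + 2\right)^{2} \right)} = 30 \cdot 5 = 150$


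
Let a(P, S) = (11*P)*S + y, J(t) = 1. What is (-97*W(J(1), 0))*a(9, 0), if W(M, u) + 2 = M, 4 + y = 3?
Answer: -97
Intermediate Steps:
y = -1 (y = -4 + 3 = -1)
W(M, u) = -2 + M
a(P, S) = -1 + 11*P*S (a(P, S) = (11*P)*S - 1 = 11*P*S - 1 = -1 + 11*P*S)
(-97*W(J(1), 0))*a(9, 0) = (-97*(-2 + 1))*(-1 + 11*9*0) = (-97*(-1))*(-1 + 0) = 97*(-1) = -97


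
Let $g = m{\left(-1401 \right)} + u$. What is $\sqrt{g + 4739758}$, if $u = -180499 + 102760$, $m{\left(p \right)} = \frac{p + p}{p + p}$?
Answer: $2 \sqrt{1165505} \approx 2159.2$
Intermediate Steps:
$m{\left(p \right)} = 1$ ($m{\left(p \right)} = \frac{2 p}{2 p} = 2 p \frac{1}{2 p} = 1$)
$u = -77739$
$g = -77738$ ($g = 1 - 77739 = -77738$)
$\sqrt{g + 4739758} = \sqrt{-77738 + 4739758} = \sqrt{4662020} = 2 \sqrt{1165505}$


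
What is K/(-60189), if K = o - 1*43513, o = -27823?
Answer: 71336/60189 ≈ 1.1852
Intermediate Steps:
K = -71336 (K = -27823 - 1*43513 = -27823 - 43513 = -71336)
K/(-60189) = -71336/(-60189) = -71336*(-1/60189) = 71336/60189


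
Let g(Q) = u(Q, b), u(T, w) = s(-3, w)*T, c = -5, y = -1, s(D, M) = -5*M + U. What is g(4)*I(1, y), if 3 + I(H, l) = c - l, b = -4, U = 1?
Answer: -588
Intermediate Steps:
s(D, M) = 1 - 5*M (s(D, M) = -5*M + 1 = 1 - 5*M)
u(T, w) = T*(1 - 5*w) (u(T, w) = (1 - 5*w)*T = T*(1 - 5*w))
g(Q) = 21*Q (g(Q) = Q*(1 - 5*(-4)) = Q*(1 + 20) = Q*21 = 21*Q)
I(H, l) = -8 - l (I(H, l) = -3 + (-5 - l) = -8 - l)
g(4)*I(1, y) = (21*4)*(-8 - 1*(-1)) = 84*(-8 + 1) = 84*(-7) = -588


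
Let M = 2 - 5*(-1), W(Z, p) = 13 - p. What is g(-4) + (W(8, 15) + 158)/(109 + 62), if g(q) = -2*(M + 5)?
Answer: -1316/57 ≈ -23.088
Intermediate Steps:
M = 7 (M = 2 + 5 = 7)
g(q) = -24 (g(q) = -2*(7 + 5) = -2*12 = -24)
g(-4) + (W(8, 15) + 158)/(109 + 62) = -24 + ((13 - 1*15) + 158)/(109 + 62) = -24 + ((13 - 15) + 158)/171 = -24 + (-2 + 158)*(1/171) = -24 + 156*(1/171) = -24 + 52/57 = -1316/57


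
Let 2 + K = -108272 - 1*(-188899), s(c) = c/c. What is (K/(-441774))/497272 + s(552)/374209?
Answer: 63170413301/27402307287380784 ≈ 2.3053e-6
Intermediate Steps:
s(c) = 1
K = 80625 (K = -2 + (-108272 - 1*(-188899)) = -2 + (-108272 + 188899) = -2 + 80627 = 80625)
(K/(-441774))/497272 + s(552)/374209 = (80625/(-441774))/497272 + 1/374209 = (80625*(-1/441774))*(1/497272) + 1*(1/374209) = -26875/147258*1/497272 + 1/374209 = -26875/73227280176 + 1/374209 = 63170413301/27402307287380784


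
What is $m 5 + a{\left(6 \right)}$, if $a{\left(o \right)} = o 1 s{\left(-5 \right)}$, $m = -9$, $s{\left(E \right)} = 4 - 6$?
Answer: $-57$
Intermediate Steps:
$s{\left(E \right)} = -2$ ($s{\left(E \right)} = 4 - 6 = -2$)
$a{\left(o \right)} = - 2 o$ ($a{\left(o \right)} = o 1 \left(-2\right) = o \left(-2\right) = - 2 o$)
$m 5 + a{\left(6 \right)} = \left(-9\right) 5 - 12 = -45 - 12 = -57$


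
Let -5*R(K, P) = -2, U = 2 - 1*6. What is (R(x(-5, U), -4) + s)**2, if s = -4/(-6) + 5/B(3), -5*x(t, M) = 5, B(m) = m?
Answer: 1681/225 ≈ 7.4711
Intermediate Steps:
U = -4 (U = 2 - 6 = -4)
x(t, M) = -1 (x(t, M) = -1/5*5 = -1)
s = 7/3 (s = -4/(-6) + 5/3 = -4*(-1/6) + 5*(1/3) = 2/3 + 5/3 = 7/3 ≈ 2.3333)
R(K, P) = 2/5 (R(K, P) = -1/5*(-2) = 2/5)
(R(x(-5, U), -4) + s)**2 = (2/5 + 7/3)**2 = (41/15)**2 = 1681/225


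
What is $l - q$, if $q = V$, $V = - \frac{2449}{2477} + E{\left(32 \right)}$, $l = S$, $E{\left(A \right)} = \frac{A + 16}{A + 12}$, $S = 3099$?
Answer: $\frac{84435668}{27247} \approx 3098.9$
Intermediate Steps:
$E{\left(A \right)} = \frac{16 + A}{12 + A}$
$l = 3099$
$V = \frac{2785}{27247}$ ($V = - \frac{2449}{2477} + \frac{16 + 32}{12 + 32} = \left(-2449\right) \frac{1}{2477} + \frac{1}{44} \cdot 48 = - \frac{2449}{2477} + \frac{1}{44} \cdot 48 = - \frac{2449}{2477} + \frac{12}{11} = \frac{2785}{27247} \approx 0.10221$)
$q = \frac{2785}{27247} \approx 0.10221$
$l - q = 3099 - \frac{2785}{27247} = \frac{84435668}{27247}$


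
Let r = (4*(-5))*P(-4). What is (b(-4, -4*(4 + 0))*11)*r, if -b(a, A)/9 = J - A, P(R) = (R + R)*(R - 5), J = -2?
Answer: 1995840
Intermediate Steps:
P(R) = 2*R*(-5 + R) (P(R) = (2*R)*(-5 + R) = 2*R*(-5 + R))
b(a, A) = 18 + 9*A (b(a, A) = -9*(-2 - A) = 18 + 9*A)
r = -1440 (r = (4*(-5))*(2*(-4)*(-5 - 4)) = -40*(-4)*(-9) = -20*72 = -1440)
(b(-4, -4*(4 + 0))*11)*r = ((18 + 9*(-4*(4 + 0)))*11)*(-1440) = ((18 + 9*(-4*4))*11)*(-1440) = ((18 + 9*(-16))*11)*(-1440) = ((18 - 144)*11)*(-1440) = -126*11*(-1440) = -1386*(-1440) = 1995840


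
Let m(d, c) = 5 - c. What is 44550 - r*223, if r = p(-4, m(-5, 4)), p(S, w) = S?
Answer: 45442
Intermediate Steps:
r = -4
44550 - r*223 = 44550 - (-4)*223 = 44550 - 1*(-892) = 44550 + 892 = 45442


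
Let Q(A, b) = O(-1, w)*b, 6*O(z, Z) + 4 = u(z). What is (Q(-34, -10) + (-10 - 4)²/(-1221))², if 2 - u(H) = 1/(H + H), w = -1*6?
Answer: 32638369/5963364 ≈ 5.4731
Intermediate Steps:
w = -6
u(H) = 2 - 1/(2*H) (u(H) = 2 - 1/(H + H) = 2 - 1/(2*H))
O(z, Z) = -⅓ - 1/(12*z) (O(z, Z) = -⅔ + (2 - 1/(2*z))/6 = -⅔ + (⅓ - 1/(12*z)) = -⅓ - 1/(12*z))
Q(A, b) = -b/4 (Q(A, b) = ((1/12)*(-1 - 4*(-1))/(-1))*b = ((1/12)*(-1)*(-1 + 4))*b = ((1/12)*(-1)*3)*b = -b/4)
(Q(-34, -10) + (-10 - 4)²/(-1221))² = (-¼*(-10) + (-10 - 4)²/(-1221))² = (5/2 + (-14)²*(-1/1221))² = (5/2 + 196*(-1/1221))² = (5/2 - 196/1221)² = (5713/2442)² = 32638369/5963364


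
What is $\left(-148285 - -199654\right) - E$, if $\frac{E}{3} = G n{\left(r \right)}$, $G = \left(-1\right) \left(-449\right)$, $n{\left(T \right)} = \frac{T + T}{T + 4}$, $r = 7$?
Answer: $\frac{546201}{11} \approx 49655.0$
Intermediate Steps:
$n{\left(T \right)} = \frac{2 T}{4 + T}$
$G = 449$
$E = \frac{18858}{11}$ ($E = 3 \cdot 449 \cdot 2 \cdot 7 \frac{1}{4 + 7} = 3 \cdot 449 \cdot 2 \cdot 7 \cdot \frac{1}{11} = 3 \cdot 449 \cdot \frac{14}{11} = 3 \cdot \frac{6286}{11} = \frac{18858}{11} \approx 1714.4$)
$\left(-148285 - -199654\right) - E = \left(-148285 - -199654\right) - \frac{18858}{11} = \left(-148285 + 199654\right) - \frac{18858}{11} = 51369 - \frac{18858}{11} = \frac{546201}{11}$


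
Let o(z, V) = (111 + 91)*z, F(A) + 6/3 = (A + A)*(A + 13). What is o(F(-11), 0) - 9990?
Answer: -19282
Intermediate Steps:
F(A) = -2 + 2*A*(13 + A) (F(A) = -2 + (A + A)*(A + 13) = -2 + (2*A)*(13 + A) = -2 + 2*A*(13 + A))
o(z, V) = 202*z
o(F(-11), 0) - 9990 = 202*(-2 + 2*(-11)**2 + 26*(-11)) - 9990 = 202*(-2 + 2*121 - 286) - 9990 = 202*(-2 + 242 - 286) - 9990 = 202*(-46) - 9990 = -9292 - 9990 = -19282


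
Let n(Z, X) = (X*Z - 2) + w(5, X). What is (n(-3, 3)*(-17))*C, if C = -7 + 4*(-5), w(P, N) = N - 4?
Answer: -5508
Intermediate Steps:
w(P, N) = -4 + N
n(Z, X) = -6 + X + X*Z (n(Z, X) = (X*Z - 2) + (-4 + X) = (-2 + X*Z) + (-4 + X) = -6 + X + X*Z)
C = -27 (C = -7 - 20 = -27)
(n(-3, 3)*(-17))*C = ((-6 + 3 + 3*(-3))*(-17))*(-27) = ((-6 + 3 - 9)*(-17))*(-27) = -12*(-17)*(-27) = 204*(-27) = -5508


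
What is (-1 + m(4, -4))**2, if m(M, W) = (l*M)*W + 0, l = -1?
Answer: 225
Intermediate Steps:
m(M, W) = -M*W (m(M, W) = (-M)*W + 0 = -M*W + 0 = -M*W)
(-1 + m(4, -4))**2 = (-1 - 1*4*(-4))**2 = (-1 + 16)**2 = 15**2 = 225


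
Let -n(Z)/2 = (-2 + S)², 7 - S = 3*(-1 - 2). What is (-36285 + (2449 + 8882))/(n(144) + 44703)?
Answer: -24954/44311 ≈ -0.56316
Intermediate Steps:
S = 16 (S = 7 - 3*(-1 - 2) = 7 - 3*(-3) = 7 - 1*(-9) = 7 + 9 = 16)
n(Z) = -392 (n(Z) = -2*(-2 + 16)² = -2*14² = -2*196 = -392)
(-36285 + (2449 + 8882))/(n(144) + 44703) = (-36285 + (2449 + 8882))/(-392 + 44703) = (-36285 + 11331)/44311 = -24954*1/44311 = -24954/44311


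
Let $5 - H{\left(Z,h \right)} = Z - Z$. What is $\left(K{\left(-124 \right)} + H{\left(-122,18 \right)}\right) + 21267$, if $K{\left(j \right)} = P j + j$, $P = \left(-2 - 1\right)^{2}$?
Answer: $20032$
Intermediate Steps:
$P = 9$ ($P = \left(-3\right)^{2} = 9$)
$H{\left(Z,h \right)} = 5$ ($H{\left(Z,h \right)} = 5 - \left(Z - Z\right) = 5 - 0 = 5 + 0 = 5$)
$K{\left(j \right)} = 10 j$ ($K{\left(j \right)} = 9 j + j = 10 j$)
$\left(K{\left(-124 \right)} + H{\left(-122,18 \right)}\right) + 21267 = \left(10 \left(-124\right) + 5\right) + 21267 = \left(-1240 + 5\right) + 21267 = -1235 + 21267 = 20032$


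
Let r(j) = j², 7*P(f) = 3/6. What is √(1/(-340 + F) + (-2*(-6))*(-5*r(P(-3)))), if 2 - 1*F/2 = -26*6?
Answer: I*√2454/84 ≈ 0.58974*I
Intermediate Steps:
F = 316 (F = 4 - (-52)*6 = 4 - 2*(-156) = 4 + 312 = 316)
P(f) = 1/14 (P(f) = (3/6)/7 = (3*(⅙))/7 = (⅐)*(½) = 1/14)
√(1/(-340 + F) + (-2*(-6))*(-5*r(P(-3)))) = √(1/(-340 + 316) + (-2*(-6))*(-5*(1/14)²)) = √(1/(-24) + 12*(-5*1/196)) = √(-1/24 + 12*(-5/196)) = √(-1/24 - 15/49) = √(-409/1176) = I*√2454/84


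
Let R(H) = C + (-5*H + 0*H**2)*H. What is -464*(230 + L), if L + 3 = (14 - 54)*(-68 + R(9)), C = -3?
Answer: -8939888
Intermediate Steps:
R(H) = -3 - 5*H**2 (R(H) = -3 + (-5*H + 0*H**2)*H = -3 + (-5*H + 0)*H = -3 + (-5*H)*H = -3 - 5*H**2)
L = 19037 (L = -3 + (14 - 54)*(-68 + (-3 - 5*9**2)) = -3 - 40*(-68 + (-3 - 5*81)) = -3 - 40*(-68 + (-3 - 405)) = -3 - 40*(-68 - 408) = -3 - 40*(-476) = -3 + 19040 = 19037)
-464*(230 + L) = -464*(230 + 19037) = -464*19267 = -8939888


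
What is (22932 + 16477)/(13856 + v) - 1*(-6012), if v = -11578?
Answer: 13734745/2278 ≈ 6029.3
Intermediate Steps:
(22932 + 16477)/(13856 + v) - 1*(-6012) = (22932 + 16477)/(13856 - 11578) - 1*(-6012) = 39409/2278 + 6012 = 13734745/2278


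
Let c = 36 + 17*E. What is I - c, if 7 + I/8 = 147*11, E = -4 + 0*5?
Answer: 12912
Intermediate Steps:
E = -4 (E = -4 + 0 = -4)
c = -32 (c = 36 + 17*(-4) = 36 - 68 = -32)
I = 12880 (I = -56 + 8*(147*11) = -56 + 8*1617 = -56 + 12936 = 12880)
I - c = 12880 - 1*(-32) = 12880 + 32 = 12912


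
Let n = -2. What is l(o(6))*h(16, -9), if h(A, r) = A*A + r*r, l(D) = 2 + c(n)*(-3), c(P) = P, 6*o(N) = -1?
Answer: 2696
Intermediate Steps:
o(N) = -⅙ (o(N) = (⅙)*(-1) = -⅙)
l(D) = 8 (l(D) = 2 - 2*(-3) = 2 + 6 = 8)
h(A, r) = A² + r²
l(o(6))*h(16, -9) = 8*(16² + (-9)²) = 8*(256 + 81) = 8*337 = 2696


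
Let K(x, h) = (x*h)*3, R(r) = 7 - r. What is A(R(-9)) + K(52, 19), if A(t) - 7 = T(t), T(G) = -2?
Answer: 2969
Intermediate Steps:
A(t) = 5 (A(t) = 7 - 2 = 5)
K(x, h) = 3*h*x (K(x, h) = (h*x)*3 = 3*h*x)
A(R(-9)) + K(52, 19) = 5 + 3*19*52 = 5 + 2964 = 2969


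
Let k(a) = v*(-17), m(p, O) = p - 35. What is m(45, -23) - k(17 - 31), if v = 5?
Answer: 95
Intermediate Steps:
m(p, O) = -35 + p
k(a) = -85 (k(a) = 5*(-17) = -85)
m(45, -23) - k(17 - 31) = (-35 + 45) - 1*(-85) = 10 + 85 = 95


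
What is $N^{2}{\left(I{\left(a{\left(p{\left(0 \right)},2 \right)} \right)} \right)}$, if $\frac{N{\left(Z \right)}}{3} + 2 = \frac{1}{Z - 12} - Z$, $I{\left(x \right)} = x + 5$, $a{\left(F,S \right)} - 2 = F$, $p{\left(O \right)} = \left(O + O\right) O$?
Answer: $\frac{19044}{25} \approx 761.76$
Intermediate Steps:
$p{\left(O \right)} = 2 O^{2}$ ($p{\left(O \right)} = 2 O O = 2 O^{2}$)
$a{\left(F,S \right)} = 2 + F$
$I{\left(x \right)} = 5 + x$
$N{\left(Z \right)} = -6 - 3 Z + \frac{3}{-12 + Z}$ ($N{\left(Z \right)} = -6 + 3 \left(\frac{1}{Z - 12} - Z\right) = -6 + 3 \left(\frac{1}{-12 + Z} - Z\right) = -6 - \left(- \frac{3}{-12 + Z} + 3 Z\right) = -6 - 3 Z + \frac{3}{-12 + Z}$)
$N^{2}{\left(I{\left(a{\left(p{\left(0 \right)},2 \right)} \right)} \right)} = \left(\frac{3 \left(25 - \left(5 + \left(2 + 2 \cdot 0^{2}\right)\right)^{2} + 10 \left(5 + \left(2 + 2 \cdot 0^{2}\right)\right)\right)}{-12 + \left(5 + \left(2 + 2 \cdot 0^{2}\right)\right)}\right)^{2} = \left(\frac{3 \left(25 - \left(5 + \left(2 + 2 \cdot 0\right)\right)^{2} + 10 \left(5 + \left(2 + 2 \cdot 0\right)\right)\right)}{-12 + \left(5 + \left(2 + 2 \cdot 0\right)\right)}\right)^{2} = \left(\frac{3 \left(25 - \left(5 + \left(2 + 0\right)\right)^{2} + 10 \left(5 + \left(2 + 0\right)\right)\right)}{-12 + \left(5 + \left(2 + 0\right)\right)}\right)^{2} = \left(\frac{3 \left(25 - \left(5 + 2\right)^{2} + 10 \left(5 + 2\right)\right)}{-12 + \left(5 + 2\right)}\right)^{2} = \left(\frac{3 \left(25 - 7^{2} + 10 \cdot 7\right)}{-12 + 7}\right)^{2} = \left(\frac{3 \left(25 - 49 + 70\right)}{-5}\right)^{2} = \left(3 \left(- \frac{1}{5}\right) \left(25 - 49 + 70\right)\right)^{2} = \left(3 \left(- \frac{1}{5}\right) 46\right)^{2} = \left(- \frac{138}{5}\right)^{2} = \frac{19044}{25}$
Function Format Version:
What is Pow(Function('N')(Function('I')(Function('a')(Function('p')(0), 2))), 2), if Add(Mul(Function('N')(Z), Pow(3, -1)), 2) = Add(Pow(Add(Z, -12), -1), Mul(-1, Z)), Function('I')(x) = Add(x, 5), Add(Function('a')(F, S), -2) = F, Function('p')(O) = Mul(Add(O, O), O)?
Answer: Rational(19044, 25) ≈ 761.76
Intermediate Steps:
Function('p')(O) = Mul(2, Pow(O, 2)) (Function('p')(O) = Mul(Mul(2, O), O) = Mul(2, Pow(O, 2)))
Function('a')(F, S) = Add(2, F)
Function('I')(x) = Add(5, x)
Function('N')(Z) = Add(-6, Mul(-3, Z), Mul(3, Pow(Add(-12, Z), -1))) (Function('N')(Z) = Add(-6, Mul(3, Add(Pow(Add(Z, -12), -1), Mul(-1, Z)))) = Add(-6, Mul(3, Add(Pow(Add(-12, Z), -1), Mul(-1, Z)))) = Add(-6, Add(Mul(-3, Z), Mul(3, Pow(Add(-12, Z), -1)))) = Add(-6, Mul(-3, Z), Mul(3, Pow(Add(-12, Z), -1))))
Pow(Function('N')(Function('I')(Function('a')(Function('p')(0), 2))), 2) = Pow(Mul(3, Pow(Add(-12, Add(5, Add(2, Mul(2, Pow(0, 2))))), -1), Add(25, Mul(-1, Pow(Add(5, Add(2, Mul(2, Pow(0, 2)))), 2)), Mul(10, Add(5, Add(2, Mul(2, Pow(0, 2))))))), 2) = Pow(Mul(3, Pow(Add(-12, Add(5, Add(2, Mul(2, 0)))), -1), Add(25, Mul(-1, Pow(Add(5, Add(2, Mul(2, 0))), 2)), Mul(10, Add(5, Add(2, Mul(2, 0)))))), 2) = Pow(Mul(3, Pow(Add(-12, Add(5, Add(2, 0))), -1), Add(25, Mul(-1, Pow(Add(5, Add(2, 0)), 2)), Mul(10, Add(5, Add(2, 0))))), 2) = Pow(Mul(3, Pow(Add(-12, Add(5, 2)), -1), Add(25, Mul(-1, Pow(Add(5, 2), 2)), Mul(10, Add(5, 2)))), 2) = Pow(Mul(3, Pow(Add(-12, 7), -1), Add(25, Mul(-1, Pow(7, 2)), Mul(10, 7))), 2) = Pow(Mul(3, Pow(-5, -1), Add(25, Mul(-1, 49), 70)), 2) = Pow(Mul(3, Rational(-1, 5), Add(25, -49, 70)), 2) = Pow(Mul(3, Rational(-1, 5), 46), 2) = Pow(Rational(-138, 5), 2) = Rational(19044, 25)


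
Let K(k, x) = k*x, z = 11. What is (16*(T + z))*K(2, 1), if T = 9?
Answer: 640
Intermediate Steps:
(16*(T + z))*K(2, 1) = (16*(9 + 11))*(2*1) = (16*20)*2 = 320*2 = 640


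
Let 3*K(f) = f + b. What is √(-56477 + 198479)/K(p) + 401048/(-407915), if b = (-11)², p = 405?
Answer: -401048/407915 + 63*√322/526 ≈ 1.1661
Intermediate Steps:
b = 121
K(f) = 121/3 + f/3 (K(f) = (f + 121)/3 = (121 + f)/3 = 121/3 + f/3)
√(-56477 + 198479)/K(p) + 401048/(-407915) = √(-56477 + 198479)/(121/3 + (⅓)*405) + 401048/(-407915) = √142002/(121/3 + 135) + 401048*(-1/407915) = (21*√322)/(526/3) - 401048/407915 = (21*√322)*(3/526) - 401048/407915 = 63*√322/526 - 401048/407915 = -401048/407915 + 63*√322/526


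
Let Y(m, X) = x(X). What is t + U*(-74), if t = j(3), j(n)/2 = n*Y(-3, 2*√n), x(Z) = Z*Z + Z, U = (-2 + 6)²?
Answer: -1112 + 12*√3 ≈ -1091.2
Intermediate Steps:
U = 16 (U = 4² = 16)
x(Z) = Z + Z² (x(Z) = Z² + Z = Z + Z²)
Y(m, X) = X*(1 + X)
j(n) = 4*n^(3/2)*(1 + 2*√n) (j(n) = 2*(n*((2*√n)*(1 + 2*√n))) = 2*(n*(2*√n*(1 + 2*√n))) = 2*(2*n^(3/2)*(1 + 2*√n)) = 4*n^(3/2)*(1 + 2*√n))
t = 72 + 12*√3 (t = 4*3^(3/2) + 8*3² = 4*(3*√3) + 8*9 = 12*√3 + 72 = 72 + 12*√3 ≈ 92.785)
t + U*(-74) = (72 + 12*√3) + 16*(-74) = (72 + 12*√3) - 1184 = -1112 + 12*√3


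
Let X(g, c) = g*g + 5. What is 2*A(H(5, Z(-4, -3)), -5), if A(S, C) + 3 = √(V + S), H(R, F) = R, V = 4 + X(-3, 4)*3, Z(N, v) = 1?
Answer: -6 + 2*√51 ≈ 8.2829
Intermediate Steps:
X(g, c) = 5 + g² (X(g, c) = g² + 5 = 5 + g²)
V = 46 (V = 4 + (5 + (-3)²)*3 = 4 + (5 + 9)*3 = 4 + 14*3 = 4 + 42 = 46)
A(S, C) = -3 + √(46 + S)
2*A(H(5, Z(-4, -3)), -5) = 2*(-3 + √(46 + 5)) = 2*(-3 + √51) = -6 + 2*√51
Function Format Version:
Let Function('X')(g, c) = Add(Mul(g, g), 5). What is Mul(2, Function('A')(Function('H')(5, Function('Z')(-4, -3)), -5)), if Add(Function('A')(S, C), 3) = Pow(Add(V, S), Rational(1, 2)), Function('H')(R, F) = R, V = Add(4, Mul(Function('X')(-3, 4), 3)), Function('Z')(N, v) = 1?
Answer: Add(-6, Mul(2, Pow(51, Rational(1, 2)))) ≈ 8.2829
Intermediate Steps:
Function('X')(g, c) = Add(5, Pow(g, 2)) (Function('X')(g, c) = Add(Pow(g, 2), 5) = Add(5, Pow(g, 2)))
V = 46 (V = Add(4, Mul(Add(5, Pow(-3, 2)), 3)) = Add(4, Mul(Add(5, 9), 3)) = Add(4, Mul(14, 3)) = Add(4, 42) = 46)
Function('A')(S, C) = Add(-3, Pow(Add(46, S), Rational(1, 2)))
Mul(2, Function('A')(Function('H')(5, Function('Z')(-4, -3)), -5)) = Mul(2, Add(-3, Pow(Add(46, 5), Rational(1, 2)))) = Mul(2, Add(-3, Pow(51, Rational(1, 2)))) = Add(-6, Mul(2, Pow(51, Rational(1, 2))))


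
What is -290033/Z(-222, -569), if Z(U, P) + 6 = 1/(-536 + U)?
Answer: 219845014/4549 ≈ 48328.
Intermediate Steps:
Z(U, P) = -6 + 1/(-536 + U)
-290033/Z(-222, -569) = -290033*(-536 - 222)/(3217 - 6*(-222)) = -290033*(-758/(3217 + 1332)) = -290033/((-1/758*4549)) = -290033/(-4549/758) = -290033*(-758/4549) = 219845014/4549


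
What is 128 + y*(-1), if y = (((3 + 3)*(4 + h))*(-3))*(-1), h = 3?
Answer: 2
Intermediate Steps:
y = 126 (y = (((3 + 3)*(4 + 3))*(-3))*(-1) = ((6*7)*(-3))*(-1) = (42*(-3))*(-1) = -126*(-1) = 126)
128 + y*(-1) = 128 + 126*(-1) = 128 - 126 = 2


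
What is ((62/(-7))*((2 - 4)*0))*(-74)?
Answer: 0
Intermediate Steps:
((62/(-7))*((2 - 4)*0))*(-74) = ((62*(-⅐))*(-2*0))*(-74) = -62/7*0*(-74) = 0*(-74) = 0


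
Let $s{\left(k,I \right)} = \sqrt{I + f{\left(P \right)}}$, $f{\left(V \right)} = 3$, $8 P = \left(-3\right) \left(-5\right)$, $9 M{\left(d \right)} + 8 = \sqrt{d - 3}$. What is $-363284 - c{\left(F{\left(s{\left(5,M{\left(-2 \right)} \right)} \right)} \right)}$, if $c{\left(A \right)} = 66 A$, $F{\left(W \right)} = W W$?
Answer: $- \frac{1090270}{3} - \frac{22 i \sqrt{5}}{3} \approx -3.6342 \cdot 10^{5} - 16.398 i$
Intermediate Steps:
$M{\left(d \right)} = - \frac{8}{9} + \frac{\sqrt{-3 + d}}{9}$ ($M{\left(d \right)} = - \frac{8}{9} + \frac{\sqrt{d - 3}}{9} = - \frac{8}{9} + \frac{\sqrt{-3 + d}}{9}$)
$P = \frac{15}{8}$ ($P = \frac{\left(-3\right) \left(-5\right)}{8} = \frac{1}{8} \cdot 15 = \frac{15}{8} \approx 1.875$)
$s{\left(k,I \right)} = \sqrt{3 + I}$ ($s{\left(k,I \right)} = \sqrt{I + 3} = \sqrt{3 + I}$)
$F{\left(W \right)} = W^{2}$
$-363284 - c{\left(F{\left(s{\left(5,M{\left(-2 \right)} \right)} \right)} \right)} = -363284 - 66 \left(\sqrt{3 - \left(\frac{8}{9} - \frac{\sqrt{-3 - 2}}{9}\right)}\right)^{2} = -363284 - 66 \left(\sqrt{3 - \left(\frac{8}{9} - \frac{\sqrt{-5}}{9}\right)}\right)^{2} = -363284 - 66 \left(\sqrt{3 - \left(\frac{8}{9} - \frac{i \sqrt{5}}{9}\right)}\right)^{2} = -363284 - 66 \left(\sqrt{\frac{19}{9} + \frac{i \sqrt{5}}{9}}\right)^{2} = -363284 - 66 \left(\frac{19}{9} + \frac{i \sqrt{5}}{9}\right) = -363284 - \left(\frac{418}{3} + \frac{22 i \sqrt{5}}{3}\right) = - \frac{1090270}{3} - \frac{22 i \sqrt{5}}{3}$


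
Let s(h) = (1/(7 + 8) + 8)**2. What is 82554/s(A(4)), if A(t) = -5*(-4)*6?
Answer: 18574650/14641 ≈ 1268.7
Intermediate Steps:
A(t) = 120 (A(t) = 20*6 = 120)
s(h) = 14641/225 (s(h) = (1/15 + 8)**2 = (121/15)**2 = 14641/225)
82554/s(A(4)) = 82554/(14641/225) = 82554*(225/14641) = 18574650/14641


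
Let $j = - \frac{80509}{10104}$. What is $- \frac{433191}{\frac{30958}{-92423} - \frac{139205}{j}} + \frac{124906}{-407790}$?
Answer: $- \frac{60485275779603905039}{2409538098638380410} \approx -25.102$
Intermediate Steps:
$j = - \frac{80509}{10104}$ ($j = \left(-80509\right) \frac{1}{10104} = - \frac{80509}{10104} \approx -7.968$)
$- \frac{433191}{\frac{30958}{-92423} - \frac{139205}{j}} + \frac{124906}{-407790} = - \frac{433191}{\frac{30958}{-92423} - \frac{139205}{- \frac{80509}{10104}}} + \frac{124906}{-407790} = - \frac{433191}{30958 \left(- \frac{1}{92423}\right) - - \frac{127866120}{7319}} + 124906 \left(- \frac{1}{407790}\right) = - \frac{433191}{- \frac{30958}{92423} + \frac{127866120}{7319}} - \frac{62453}{203895} = - \frac{433191}{\frac{11817543827158}{676443937}} - \frac{62453}{203895} = \left(-433191\right) \frac{676443937}{11817543827158} - \frac{62453}{203895} = - \frac{293029425512967}{11817543827158} - \frac{62453}{203895} = - \frac{60485275779603905039}{2409538098638380410}$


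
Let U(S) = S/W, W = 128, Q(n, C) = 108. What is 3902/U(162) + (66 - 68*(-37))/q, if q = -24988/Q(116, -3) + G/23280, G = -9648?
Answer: 377620602563/122926491 ≈ 3071.9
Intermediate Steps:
U(S) = S/128
q = -3035222/13095 (q = -24988/108 - 9648/23280 = -24988*1/108 - 9648*1/23280 = -6247/27 - 201/485 = -3035222/13095 ≈ -231.78)
3902/U(162) + (66 - 68*(-37))/q = 3902/(((1/128)*162)) + (66 - 68*(-37))/(-3035222/13095) = 3902/(81/64) + (66 + 2516)*(-13095/3035222) = 3902*(64/81) + 2582*(-13095/3035222) = 249728/81 - 16905645/1517611 = 377620602563/122926491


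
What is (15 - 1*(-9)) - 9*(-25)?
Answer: 249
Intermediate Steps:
(15 - 1*(-9)) - 9*(-25) = (15 + 9) + 225 = 24 + 225 = 249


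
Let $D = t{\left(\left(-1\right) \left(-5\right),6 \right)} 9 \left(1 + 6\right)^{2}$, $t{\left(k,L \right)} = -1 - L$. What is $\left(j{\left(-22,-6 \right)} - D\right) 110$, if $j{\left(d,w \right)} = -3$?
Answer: $339240$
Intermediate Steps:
$D = -3087$ ($D = \left(-1 - 6\right) 9 \left(1 + 6\right)^{2} = \left(-1 - 6\right) 9 \cdot 7^{2} = \left(-7\right) 9 \cdot 49 = \left(-63\right) 49 = -3087$)
$\left(j{\left(-22,-6 \right)} - D\right) 110 = \left(-3 - -3087\right) 110 = \left(-3 + 3087\right) 110 = 3084 \cdot 110 = 339240$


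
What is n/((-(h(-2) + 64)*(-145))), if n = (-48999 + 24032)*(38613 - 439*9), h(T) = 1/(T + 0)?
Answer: -1730812308/18415 ≈ -93989.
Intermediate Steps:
h(T) = 1/T
n = -865406154 (n = -24967*(38613 - 3951) = -24967*34662 = -865406154)
n/((-(h(-2) + 64)*(-145))) = -865406154*1/(145*(1/(-2) + 64)) = -865406154*1/(145*(-½ + 64)) = -865406154/((-127*(-145)/2)) = -865406154/((-1*(-18415/2))) = -865406154/18415/2 = -865406154*2/18415 = -1730812308/18415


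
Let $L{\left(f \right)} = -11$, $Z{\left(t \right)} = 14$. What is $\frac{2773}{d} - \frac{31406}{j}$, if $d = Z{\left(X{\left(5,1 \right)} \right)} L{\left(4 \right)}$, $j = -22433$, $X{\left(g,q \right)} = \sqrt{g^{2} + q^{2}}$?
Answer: $- \frac{57370185}{3454682} \approx -16.607$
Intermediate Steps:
$d = -154$ ($d = 14 \left(-11\right) = -154$)
$\frac{2773}{d} - \frac{31406}{j} = \frac{2773}{-154} - \frac{31406}{-22433} = 2773 \left(- \frac{1}{154}\right) - - \frac{31406}{22433} = - \frac{2773}{154} + \frac{31406}{22433} = - \frac{57370185}{3454682}$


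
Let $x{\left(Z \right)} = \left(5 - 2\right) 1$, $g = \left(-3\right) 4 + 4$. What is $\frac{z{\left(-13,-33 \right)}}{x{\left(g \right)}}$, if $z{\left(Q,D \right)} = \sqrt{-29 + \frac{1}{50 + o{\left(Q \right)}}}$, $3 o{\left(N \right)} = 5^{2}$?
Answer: $\frac{4 i \sqrt{2219}}{105} \approx 1.7945 i$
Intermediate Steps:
$o{\left(N \right)} = \frac{25}{3}$ ($o{\left(N \right)} = \frac{5^{2}}{3} = \frac{1}{3} \cdot 25 = \frac{25}{3}$)
$z{\left(Q,D \right)} = \frac{4 i \sqrt{2219}}{35}$ ($z{\left(Q,D \right)} = \sqrt{-29 + \frac{1}{50 + \frac{25}{3}}} = \sqrt{-29 + \frac{1}{\frac{175}{3}}} = \sqrt{-29 + \frac{3}{175}} = \sqrt{- \frac{5072}{175}} = \frac{4 i \sqrt{2219}}{35}$)
$g = -8$ ($g = -12 + 4 = -8$)
$x{\left(Z \right)} = 3$ ($x{\left(Z \right)} = 3 \cdot 1 = 3$)
$\frac{z{\left(-13,-33 \right)}}{x{\left(g \right)}} = \frac{\frac{4}{35} i \sqrt{2219}}{3} = \frac{4 i \sqrt{2219}}{35} \cdot \frac{1}{3} = \frac{4 i \sqrt{2219}}{105}$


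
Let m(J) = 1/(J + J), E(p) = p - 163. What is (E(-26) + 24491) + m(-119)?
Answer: 5783875/238 ≈ 24302.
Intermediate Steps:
E(p) = -163 + p
m(J) = 1/(2*J)
(E(-26) + 24491) + m(-119) = ((-163 - 26) + 24491) + (½)/(-119) = (-189 + 24491) + (½)*(-1/119) = 24302 - 1/238 = 5783875/238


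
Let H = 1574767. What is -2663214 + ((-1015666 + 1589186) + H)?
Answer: -514927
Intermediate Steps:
-2663214 + ((-1015666 + 1589186) + H) = -2663214 + ((-1015666 + 1589186) + 1574767) = -2663214 + (573520 + 1574767) = -2663214 + 2148287 = -514927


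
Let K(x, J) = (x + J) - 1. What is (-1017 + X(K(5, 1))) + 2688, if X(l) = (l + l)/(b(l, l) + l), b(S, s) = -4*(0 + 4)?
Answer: 18371/11 ≈ 1670.1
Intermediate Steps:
b(S, s) = -16 (b(S, s) = -4*4 = -16)
K(x, J) = -1 + J + x (K(x, J) = (J + x) - 1 = -1 + J + x)
X(l) = 2*l/(-16 + l) (X(l) = (l + l)/(-16 + l) = (2*l)/(-16 + l) = 2*l/(-16 + l))
(-1017 + X(K(5, 1))) + 2688 = (-1017 + 2*(-1 + 1 + 5)/(-16 + (-1 + 1 + 5))) + 2688 = (-1017 + 2*5/(-16 + 5)) + 2688 = (-1017 + 2*5/(-11)) + 2688 = (-1017 + 2*5*(-1/11)) + 2688 = (-1017 - 10/11) + 2688 = -11197/11 + 2688 = 18371/11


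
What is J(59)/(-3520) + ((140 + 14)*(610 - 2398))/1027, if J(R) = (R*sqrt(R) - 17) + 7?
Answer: -96922877/361504 - 59*sqrt(59)/3520 ≈ -268.24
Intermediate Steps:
J(R) = -10 + R**(3/2) (J(R) = (R**(3/2) - 17) + 7 = (-17 + R**(3/2)) + 7 = -10 + R**(3/2))
J(59)/(-3520) + ((140 + 14)*(610 - 2398))/1027 = (-10 + 59**(3/2))/(-3520) + ((140 + 14)*(610 - 2398))/1027 = (-10 + 59*sqrt(59))*(-1/3520) + (154*(-1788))*(1/1027) = (1/352 - 59*sqrt(59)/3520) - 275352*1/1027 = (1/352 - 59*sqrt(59)/3520) - 275352/1027 = -96922877/361504 - 59*sqrt(59)/3520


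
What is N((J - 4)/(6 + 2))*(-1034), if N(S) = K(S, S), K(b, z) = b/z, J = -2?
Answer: -1034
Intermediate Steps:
N(S) = 1 (N(S) = S/S = 1)
N((J - 4)/(6 + 2))*(-1034) = 1*(-1034) = -1034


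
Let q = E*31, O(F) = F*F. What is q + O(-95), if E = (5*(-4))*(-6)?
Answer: 12745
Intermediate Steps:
O(F) = F²
E = 120 (E = -20*(-6) = 120)
q = 3720 (q = 120*31 = 3720)
q + O(-95) = 3720 + (-95)² = 3720 + 9025 = 12745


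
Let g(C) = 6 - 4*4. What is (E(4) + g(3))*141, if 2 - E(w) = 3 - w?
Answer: -987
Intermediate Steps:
g(C) = -10 (g(C) = 6 - 16 = -10)
E(w) = -1 + w (E(w) = 2 - (3 - w) = 2 + (-3 + w) = -1 + w)
(E(4) + g(3))*141 = ((-1 + 4) - 10)*141 = (3 - 10)*141 = -7*141 = -987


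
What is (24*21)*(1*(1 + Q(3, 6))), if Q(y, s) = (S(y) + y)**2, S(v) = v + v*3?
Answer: 113904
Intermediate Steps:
S(v) = 4*v (S(v) = v + 3*v = 4*v)
Q(y, s) = 25*y**2 (Q(y, s) = (4*y + y)**2 = (5*y)**2 = 25*y**2)
(24*21)*(1*(1 + Q(3, 6))) = (24*21)*(1*(1 + 25*3**2)) = 504*(1*(1 + 25*9)) = 504*(1*(1 + 225)) = 504*(1*226) = 504*226 = 113904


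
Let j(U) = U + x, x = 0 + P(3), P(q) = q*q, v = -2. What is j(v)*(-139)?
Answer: -973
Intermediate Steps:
P(q) = q²
x = 9 (x = 0 + 3² = 0 + 9 = 9)
j(U) = 9 + U (j(U) = U + 9 = 9 + U)
j(v)*(-139) = (9 - 2)*(-139) = 7*(-139) = -973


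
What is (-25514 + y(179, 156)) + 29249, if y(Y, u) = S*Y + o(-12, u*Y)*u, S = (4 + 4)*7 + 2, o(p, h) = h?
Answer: 4370261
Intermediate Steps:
S = 58 (S = 8*7 + 2 = 56 + 2 = 58)
y(Y, u) = 58*Y + Y*u² (y(Y, u) = 58*Y + (u*Y)*u = 58*Y + (Y*u)*u = 58*Y + Y*u²)
(-25514 + y(179, 156)) + 29249 = (-25514 + 179*(58 + 156²)) + 29249 = (-25514 + 179*(58 + 24336)) + 29249 = (-25514 + 179*24394) + 29249 = (-25514 + 4366526) + 29249 = 4341012 + 29249 = 4370261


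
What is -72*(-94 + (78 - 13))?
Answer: 2088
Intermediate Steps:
-72*(-94 + (78 - 13)) = -72*(-94 + 65) = -72*(-29) = 2088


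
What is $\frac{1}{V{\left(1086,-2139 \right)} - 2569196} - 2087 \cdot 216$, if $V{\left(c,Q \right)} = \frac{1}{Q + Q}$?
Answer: $- \frac{4954664108281566}{10991020489} \approx -4.5079 \cdot 10^{5}$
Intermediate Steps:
$V{\left(c,Q \right)} = \frac{1}{2 Q}$
$\frac{1}{V{\left(1086,-2139 \right)} - 2569196} - 2087 \cdot 216 = \frac{1}{\frac{1}{2 \left(-2139\right)} - 2569196} - 2087 \cdot 216 = \frac{1}{\frac{1}{2} \left(- \frac{1}{2139}\right) - 2569196} - 450792 = \frac{1}{- \frac{1}{4278} - 2569196} - 450792 = \frac{1}{- \frac{10991020489}{4278}} - 450792 = - \frac{4278}{10991020489} - 450792 = - \frac{4954664108281566}{10991020489}$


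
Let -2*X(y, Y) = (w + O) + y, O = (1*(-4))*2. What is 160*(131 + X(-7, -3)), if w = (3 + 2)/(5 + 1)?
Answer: 66280/3 ≈ 22093.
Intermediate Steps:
w = ⅚ (w = 5/6 = 5*(⅙) = ⅚ ≈ 0.83333)
O = -8 (O = -4*2 = -8)
X(y, Y) = 43/12 - y/2 (X(y, Y) = -((⅚ - 8) + y)/2 = -(-43/6 + y)/2 = 43/12 - y/2)
160*(131 + X(-7, -3)) = 160*(131 + (43/12 - ½*(-7))) = 160*(131 + (43/12 + 7/2)) = 160*(131 + 85/12) = 160*(1657/12) = 66280/3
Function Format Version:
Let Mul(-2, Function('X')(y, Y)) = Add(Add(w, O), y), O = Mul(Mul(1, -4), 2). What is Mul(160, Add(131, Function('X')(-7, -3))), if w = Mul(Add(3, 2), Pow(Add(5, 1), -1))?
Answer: Rational(66280, 3) ≈ 22093.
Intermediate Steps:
w = Rational(5, 6) (w = Mul(5, Pow(6, -1)) = Mul(5, Rational(1, 6)) = Rational(5, 6) ≈ 0.83333)
O = -8 (O = Mul(-4, 2) = -8)
Function('X')(y, Y) = Add(Rational(43, 12), Mul(Rational(-1, 2), y)) (Function('X')(y, Y) = Mul(Rational(-1, 2), Add(Add(Rational(5, 6), -8), y)) = Mul(Rational(-1, 2), Add(Rational(-43, 6), y)) = Add(Rational(43, 12), Mul(Rational(-1, 2), y)))
Mul(160, Add(131, Function('X')(-7, -3))) = Mul(160, Add(131, Add(Rational(43, 12), Mul(Rational(-1, 2), -7)))) = Mul(160, Add(131, Add(Rational(43, 12), Rational(7, 2)))) = Mul(160, Add(131, Rational(85, 12))) = Mul(160, Rational(1657, 12)) = Rational(66280, 3)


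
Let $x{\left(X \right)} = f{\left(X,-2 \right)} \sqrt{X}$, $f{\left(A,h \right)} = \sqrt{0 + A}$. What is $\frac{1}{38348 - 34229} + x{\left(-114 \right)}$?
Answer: $- \frac{469565}{4119} \approx -114.0$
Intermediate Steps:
$f{\left(A,h \right)} = \sqrt{A}$
$x{\left(X \right)} = X$ ($x{\left(X \right)} = \sqrt{X} \sqrt{X} = X$)
$\frac{1}{38348 - 34229} + x{\left(-114 \right)} = \frac{1}{38348 - 34229} - 114 = \frac{1}{4119} - 114 = - \frac{469565}{4119}$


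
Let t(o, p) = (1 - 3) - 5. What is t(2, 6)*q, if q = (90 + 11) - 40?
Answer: -427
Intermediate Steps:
t(o, p) = -7 (t(o, p) = -2 - 5 = -7)
q = 61 (q = 101 - 40 = 61)
t(2, 6)*q = -7*61 = -427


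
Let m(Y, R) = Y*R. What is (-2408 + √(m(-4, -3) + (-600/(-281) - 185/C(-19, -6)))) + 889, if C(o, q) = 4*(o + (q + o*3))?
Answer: -1519 + 7*√637088258/46084 ≈ -1515.2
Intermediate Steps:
C(o, q) = 4*q + 16*o (C(o, q) = 4*(o + (q + 3*o)) = 4*(q + 4*o) = 4*q + 16*o)
m(Y, R) = R*Y
(-2408 + √(m(-4, -3) + (-600/(-281) - 185/C(-19, -6)))) + 889 = (-2408 + √(-3*(-4) + (-600/(-281) - 185/(4*(-6) + 16*(-19))))) + 889 = (-2408 + √(12 + (-600*(-1/281) - 185/(-24 - 304)))) + 889 = (-2408 + √(12 + (600/281 - 185/(-328)))) + 889 = (-2408 + √(12 + (600/281 - 185*(-1/328)))) + 889 = (-2408 + √(12 + (600/281 + 185/328))) + 889 = (-2408 + √(12 + 248785/92168)) + 889 = (-2408 + √(1354801/92168)) + 889 = (-2408 + 7*√637088258/46084) + 889 = -1519 + 7*√637088258/46084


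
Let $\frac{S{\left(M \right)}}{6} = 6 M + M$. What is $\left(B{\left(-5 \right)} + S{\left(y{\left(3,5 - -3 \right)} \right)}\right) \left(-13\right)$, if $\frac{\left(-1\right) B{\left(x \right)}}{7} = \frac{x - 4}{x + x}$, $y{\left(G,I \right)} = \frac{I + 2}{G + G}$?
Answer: $- \frac{8281}{10} \approx -828.1$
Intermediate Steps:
$y{\left(G,I \right)} = \frac{2 + I}{2 G}$
$B{\left(x \right)} = - \frac{7 \left(-4 + x\right)}{2 x}$ ($B{\left(x \right)} = - 7 \frac{x - 4}{x + x} = - 7 \frac{-4 + x}{2 x} = - \frac{7 \left(-4 + x\right)}{2 x}$)
$S{\left(M \right)} = 42 M$ ($S{\left(M \right)} = 6 \left(6 M + M\right) = 6 \cdot 7 M = 42 M$)
$\left(B{\left(-5 \right)} + S{\left(y{\left(3,5 - -3 \right)} \right)}\right) \left(-13\right) = \left(\left(- \frac{7}{2} + \frac{14}{-5}\right) + 42 \frac{2 + \left(5 - -3\right)}{2 \cdot 3}\right) \left(-13\right) = \left(\left(- \frac{7}{2} + 14 \left(- \frac{1}{5}\right)\right) + 42 \cdot \frac{1}{2} \cdot \frac{1}{3} \left(2 + \left(5 + 3\right)\right)\right) \left(-13\right) = \left(\left(- \frac{7}{2} - \frac{14}{5}\right) + 42 \cdot \frac{1}{2} \cdot \frac{1}{3} \left(2 + 8\right)\right) \left(-13\right) = \left(- \frac{63}{10} + 42 \cdot \frac{1}{2} \cdot \frac{1}{3} \cdot 10\right) \left(-13\right) = \left(- \frac{63}{10} + 42 \cdot \frac{5}{3}\right) \left(-13\right) = \left(- \frac{63}{10} + 70\right) \left(-13\right) = \frac{637}{10} \left(-13\right) = - \frac{8281}{10}$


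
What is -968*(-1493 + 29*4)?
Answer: 1332936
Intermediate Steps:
-968*(-1493 + 29*4) = -968*(-1493 + 116) = -968*(-1377) = 1332936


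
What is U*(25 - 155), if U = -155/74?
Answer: 10075/37 ≈ 272.30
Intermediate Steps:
U = -155/74 (U = -155*1/74 = -155/74 ≈ -2.0946)
U*(25 - 155) = -155*(25 - 155)/74 = -155/74*(-130) = 10075/37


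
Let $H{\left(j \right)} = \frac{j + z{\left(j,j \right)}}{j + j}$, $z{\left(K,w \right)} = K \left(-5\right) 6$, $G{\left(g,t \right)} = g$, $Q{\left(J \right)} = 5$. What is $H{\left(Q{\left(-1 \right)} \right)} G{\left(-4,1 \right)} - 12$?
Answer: $46$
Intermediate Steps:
$z{\left(K,w \right)} = - 30 K$ ($z{\left(K,w \right)} = - 5 K 6 = - 30 K$)
$H{\left(j \right)} = - \frac{29}{2}$ ($H{\left(j \right)} = \frac{j - 30 j}{j + j} = \frac{\left(-29\right) j}{2 j} = - 29 j \frac{1}{2 j} = - \frac{29}{2}$)
$H{\left(Q{\left(-1 \right)} \right)} G{\left(-4,1 \right)} - 12 = \left(- \frac{29}{2}\right) \left(-4\right) - 12 = 58 - 12 = 46$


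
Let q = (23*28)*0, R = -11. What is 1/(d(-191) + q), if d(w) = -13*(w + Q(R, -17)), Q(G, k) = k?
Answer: 1/2704 ≈ 0.00036982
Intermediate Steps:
d(w) = 221 - 13*w (d(w) = -13*(w - 17) = -13*(-17 + w) = 221 - 13*w)
q = 0 (q = 644*0 = 0)
1/(d(-191) + q) = 1/((221 - 13*(-191)) + 0) = 1/((221 + 2483) + 0) = 1/(2704 + 0) = 1/2704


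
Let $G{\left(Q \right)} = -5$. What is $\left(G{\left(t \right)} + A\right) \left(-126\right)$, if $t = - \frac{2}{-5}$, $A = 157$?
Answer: $-19152$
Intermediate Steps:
$t = \frac{2}{5}$ ($t = \left(-2\right) \left(- \frac{1}{5}\right) = \frac{2}{5} \approx 0.4$)
$\left(G{\left(t \right)} + A\right) \left(-126\right) = \left(-5 + 157\right) \left(-126\right) = 152 \left(-126\right) = -19152$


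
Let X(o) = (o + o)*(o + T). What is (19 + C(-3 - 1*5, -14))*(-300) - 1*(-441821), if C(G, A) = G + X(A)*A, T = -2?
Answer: 2320121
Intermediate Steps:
X(o) = 2*o*(-2 + o) (X(o) = (o + o)*(o - 2) = (2*o)*(-2 + o) = 2*o*(-2 + o))
C(G, A) = G + 2*A²*(-2 + A) (C(G, A) = G + (2*A*(-2 + A))*A = G + 2*A²*(-2 + A))
(19 + C(-3 - 1*5, -14))*(-300) - 1*(-441821) = (19 + ((-3 - 1*5) + 2*(-14)²*(-2 - 14)))*(-300) - 1*(-441821) = (19 + ((-3 - 5) + 2*196*(-16)))*(-300) + 441821 = (19 + (-8 - 6272))*(-300) + 441821 = (19 - 6280)*(-300) + 441821 = -6261*(-300) + 441821 = 1878300 + 441821 = 2320121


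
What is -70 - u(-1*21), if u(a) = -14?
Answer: -56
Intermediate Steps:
-70 - u(-1*21) = -70 - 1*(-14) = -70 + 14 = -56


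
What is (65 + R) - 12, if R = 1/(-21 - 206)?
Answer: 12030/227 ≈ 52.996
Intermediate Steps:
R = -1/227 (R = 1/(-227) = -1/227 ≈ -0.0044053)
(65 + R) - 12 = (65 - 1/227) - 12 = 14754/227 - 12 = 12030/227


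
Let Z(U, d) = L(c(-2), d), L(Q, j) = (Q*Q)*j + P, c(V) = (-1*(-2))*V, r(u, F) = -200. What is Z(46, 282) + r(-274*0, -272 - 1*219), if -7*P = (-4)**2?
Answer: 30168/7 ≈ 4309.7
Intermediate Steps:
c(V) = 2*V
P = -16/7 (P = -1/7*(-4)**2 = -1/7*16 = -16/7 ≈ -2.2857)
L(Q, j) = -16/7 + j*Q**2 (L(Q, j) = (Q*Q)*j - 16/7 = Q**2*j - 16/7 = j*Q**2 - 16/7 = -16/7 + j*Q**2)
Z(U, d) = -16/7 + 16*d (Z(U, d) = -16/7 + d*(2*(-2))**2 = -16/7 + d*(-4)**2 = -16/7 + d*16 = -16/7 + 16*d)
Z(46, 282) + r(-274*0, -272 - 1*219) = (-16/7 + 16*282) - 200 = (-16/7 + 4512) - 200 = 31568/7 - 200 = 30168/7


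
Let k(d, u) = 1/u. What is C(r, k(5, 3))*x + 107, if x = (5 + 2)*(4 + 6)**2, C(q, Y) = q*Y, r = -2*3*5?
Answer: -6893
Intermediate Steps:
r = -30 (r = -6*5 = -30)
C(q, Y) = Y*q
x = 700 (x = 7*10**2 = 7*100 = 700)
C(r, k(5, 3))*x + 107 = (-30/3)*700 + 107 = ((1/3)*(-30))*700 + 107 = -10*700 + 107 = -7000 + 107 = -6893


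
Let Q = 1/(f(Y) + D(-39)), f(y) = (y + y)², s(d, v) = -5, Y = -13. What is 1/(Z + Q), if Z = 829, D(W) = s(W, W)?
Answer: 671/556260 ≈ 0.0012063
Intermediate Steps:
D(W) = -5
f(y) = 4*y² (f(y) = (2*y)² = 4*y²)
Q = 1/671 (Q = 1/(4*(-13)² - 5) = 1/(4*169 - 5) = 1/(676 - 5) = 1/671 ≈ 0.0014903)
1/(Z + Q) = 1/(829 + 1/671) = 1/(556260/671) = 671/556260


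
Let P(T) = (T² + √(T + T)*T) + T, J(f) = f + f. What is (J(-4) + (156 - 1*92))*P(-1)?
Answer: -56*I*√2 ≈ -79.196*I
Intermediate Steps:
J(f) = 2*f
P(T) = T + T² + √2*T^(3/2) (P(T) = (T² + √(2*T)*T) + T = (T² + (√2*√T)*T) + T = (T² + √2*T^(3/2)) + T = T + T² + √2*T^(3/2))
(J(-4) + (156 - 1*92))*P(-1) = (2*(-4) + (156 - 1*92))*(-1 + (-1)² + √2*(-1)^(3/2)) = (-8 + (156 - 92))*(-1 + 1 + √2*(-I)) = (-8 + 64)*(-1 + 1 - I*√2) = 56*(-I*√2) = -56*I*√2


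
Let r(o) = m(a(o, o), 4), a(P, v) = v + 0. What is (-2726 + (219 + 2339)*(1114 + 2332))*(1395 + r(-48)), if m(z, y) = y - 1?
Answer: 12319374516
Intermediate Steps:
a(P, v) = v
m(z, y) = -1 + y
r(o) = 3 (r(o) = -1 + 4 = 3)
(-2726 + (219 + 2339)*(1114 + 2332))*(1395 + r(-48)) = (-2726 + (219 + 2339)*(1114 + 2332))*(1395 + 3) = (-2726 + 2558*3446)*1398 = (-2726 + 8814868)*1398 = 8812142*1398 = 12319374516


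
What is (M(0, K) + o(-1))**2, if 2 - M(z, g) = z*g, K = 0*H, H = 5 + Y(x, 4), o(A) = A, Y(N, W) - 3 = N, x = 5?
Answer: 1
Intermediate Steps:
Y(N, W) = 3 + N
H = 13 (H = 5 + (3 + 5) = 5 + 8 = 13)
K = 0 (K = 0*13 = 0)
M(z, g) = 2 - g*z (M(z, g) = 2 - z*g = 2 - g*z)
(M(0, K) + o(-1))**2 = ((2 - 1*0*0) - 1)**2 = ((2 + 0) - 1)**2 = (2 - 1)**2 = 1**2 = 1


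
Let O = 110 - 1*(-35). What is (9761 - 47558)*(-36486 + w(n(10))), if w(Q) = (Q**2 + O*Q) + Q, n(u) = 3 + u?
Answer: 1300934943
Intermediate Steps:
O = 145 (O = 110 + 35 = 145)
w(Q) = Q**2 + 146*Q (w(Q) = (Q**2 + 145*Q) + Q = Q**2 + 146*Q)
(9761 - 47558)*(-36486 + w(n(10))) = (9761 - 47558)*(-36486 + (3 + 10)*(146 + (3 + 10))) = -37797*(-36486 + 13*(146 + 13)) = -37797*(-36486 + 13*159) = -37797*(-36486 + 2067) = -37797*(-34419) = 1300934943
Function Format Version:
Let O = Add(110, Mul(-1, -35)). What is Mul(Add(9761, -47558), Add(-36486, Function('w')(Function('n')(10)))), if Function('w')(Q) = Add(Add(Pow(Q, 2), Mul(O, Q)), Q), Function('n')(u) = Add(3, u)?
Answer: 1300934943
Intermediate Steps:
O = 145 (O = Add(110, 35) = 145)
Function('w')(Q) = Add(Pow(Q, 2), Mul(146, Q)) (Function('w')(Q) = Add(Add(Pow(Q, 2), Mul(145, Q)), Q) = Add(Pow(Q, 2), Mul(146, Q)))
Mul(Add(9761, -47558), Add(-36486, Function('w')(Function('n')(10)))) = Mul(Add(9761, -47558), Add(-36486, Mul(Add(3, 10), Add(146, Add(3, 10))))) = Mul(-37797, Add(-36486, Mul(13, Add(146, 13)))) = Mul(-37797, Add(-36486, Mul(13, 159))) = Mul(-37797, Add(-36486, 2067)) = Mul(-37797, -34419) = 1300934943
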